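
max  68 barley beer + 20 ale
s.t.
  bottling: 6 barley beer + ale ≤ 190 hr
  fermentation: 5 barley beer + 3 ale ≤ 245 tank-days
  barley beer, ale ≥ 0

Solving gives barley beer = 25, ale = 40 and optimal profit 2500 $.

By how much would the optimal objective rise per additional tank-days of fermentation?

4

Both bottling and fermentation are binding at x*.
From A_Bᵀ y = c: 6·y_bottling + 5·y_fermentation = 68; 1·y_bottling + 3·y_fermentation = 20.
Solving: y_bottling = 8, y_fermentation = 4.
Shadow price of fermentation = 4.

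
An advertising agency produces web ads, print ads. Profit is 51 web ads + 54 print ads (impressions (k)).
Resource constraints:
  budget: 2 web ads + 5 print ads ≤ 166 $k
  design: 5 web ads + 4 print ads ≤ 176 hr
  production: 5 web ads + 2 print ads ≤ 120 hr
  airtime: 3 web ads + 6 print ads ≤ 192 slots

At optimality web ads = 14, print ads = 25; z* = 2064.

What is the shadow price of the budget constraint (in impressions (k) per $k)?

Check each constraint at x*: budget 153/166 (slack 13); design 170/176 (slack 6); production 120/120 (tight); airtime 192/192 (tight).
Slack constraints have shadow price 0 (complementary slackness).
From A_Bᵀ y = c: 5·y_production + 3·y_airtime = 51; 2·y_production + 6·y_airtime = 54.
Solving: y_production = 6, y_airtime = 7.
Shadow price of budget = 0.

0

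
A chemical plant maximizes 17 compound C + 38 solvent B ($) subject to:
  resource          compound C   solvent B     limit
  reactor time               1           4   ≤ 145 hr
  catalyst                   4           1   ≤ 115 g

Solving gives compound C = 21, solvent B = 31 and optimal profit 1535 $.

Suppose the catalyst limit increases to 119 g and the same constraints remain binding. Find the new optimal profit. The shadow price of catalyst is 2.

1543

Δb = 4, so new z* = 1535 + (2)·(4) = 1535 + 8 = 1543.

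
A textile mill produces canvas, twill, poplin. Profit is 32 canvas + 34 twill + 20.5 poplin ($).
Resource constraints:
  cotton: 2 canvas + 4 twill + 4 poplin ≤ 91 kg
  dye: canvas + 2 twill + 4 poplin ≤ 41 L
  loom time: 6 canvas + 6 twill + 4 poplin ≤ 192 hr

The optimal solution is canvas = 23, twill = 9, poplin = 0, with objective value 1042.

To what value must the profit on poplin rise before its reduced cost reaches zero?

28

At the optimum: cotton uses 82 of 91 (slack = 9); dye uses 41 of 41 (binding); loom time uses 192 of 192 (binding).
Slack constraints have shadow price 0 (complementary slackness).
The binding rows give the dual system: 1·y_dye + 6·y_loom time = 32 and 2·y_dye + 6·y_loom time = 34.
This yields shadow prices y_dye = 2, y_loom time = 5.
poplin enters the basis when its profit ≥ yᵀa₃ = 2·4 + 5·4 = 28.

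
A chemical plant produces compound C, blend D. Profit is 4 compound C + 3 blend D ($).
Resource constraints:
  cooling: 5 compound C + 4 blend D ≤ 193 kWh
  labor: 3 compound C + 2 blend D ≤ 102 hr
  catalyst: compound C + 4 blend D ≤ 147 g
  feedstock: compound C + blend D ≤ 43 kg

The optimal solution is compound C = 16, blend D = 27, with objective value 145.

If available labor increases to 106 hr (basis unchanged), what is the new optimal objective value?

At the optimum: cooling uses 188 of 193 (slack = 5); labor uses 102 of 102 (binding); catalyst uses 124 of 147 (slack = 23); feedstock uses 43 of 43 (binding).
By complementary slackness, y = 0 for the non-binding constraints.
From A_Bᵀ y = c: 3·y_labor + 1·y_feedstock = 4; 2·y_labor + 1·y_feedstock = 3.
Solving: y_labor = 1, y_feedstock = 1.
Δz = y_labor·Δb = 1 × (4) = 4, so new z* = 145 + 4 = 149.

149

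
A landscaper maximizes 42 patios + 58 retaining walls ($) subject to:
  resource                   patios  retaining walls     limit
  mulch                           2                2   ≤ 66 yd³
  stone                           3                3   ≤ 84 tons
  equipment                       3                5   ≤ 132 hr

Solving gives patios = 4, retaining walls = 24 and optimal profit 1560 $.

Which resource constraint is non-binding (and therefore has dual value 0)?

mulch: 56/66 (slack 10)
stone: 84/84 (binding)
equipment: 132/132 (binding)
By complementary slackness, a constraint with positive slack has shadow price 0 → mulch.

mulch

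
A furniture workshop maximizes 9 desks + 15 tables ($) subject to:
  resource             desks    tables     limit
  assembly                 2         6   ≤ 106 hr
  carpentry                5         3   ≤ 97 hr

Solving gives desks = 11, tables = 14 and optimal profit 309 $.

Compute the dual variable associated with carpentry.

Check each constraint at x*: assembly 106/106 (tight); carpentry 97/97 (tight).
The binding rows give the dual system: 2·y_assembly + 5·y_carpentry = 9 and 6·y_assembly + 3·y_carpentry = 15.
→ y_assembly = 2 and y_carpentry = 1.
Shadow price of carpentry = 1.

1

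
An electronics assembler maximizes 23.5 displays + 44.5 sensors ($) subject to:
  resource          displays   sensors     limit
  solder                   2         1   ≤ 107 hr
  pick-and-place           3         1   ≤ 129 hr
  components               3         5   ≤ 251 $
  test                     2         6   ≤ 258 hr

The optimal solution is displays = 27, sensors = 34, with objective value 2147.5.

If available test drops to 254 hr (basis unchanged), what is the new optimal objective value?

2139.5

At the optimum: solder uses 88 of 107 (slack = 19); pick-and-place uses 115 of 129 (slack = 14); components uses 251 of 251 (binding); test uses 258 of 258 (binding).
By complementary slackness, y = 0 for the non-binding constraints.
Dual feasibility on the basic columns requires 3·y_components + 2·y_test = 23.5, 5·y_components + 6·y_test = 44.5.
This yields shadow prices y_components = 6.5, y_test = 2.
Δz = y_test·Δb = 2 × (-4) = -8, so new z* = 2147.5 − 8 = 2139.5.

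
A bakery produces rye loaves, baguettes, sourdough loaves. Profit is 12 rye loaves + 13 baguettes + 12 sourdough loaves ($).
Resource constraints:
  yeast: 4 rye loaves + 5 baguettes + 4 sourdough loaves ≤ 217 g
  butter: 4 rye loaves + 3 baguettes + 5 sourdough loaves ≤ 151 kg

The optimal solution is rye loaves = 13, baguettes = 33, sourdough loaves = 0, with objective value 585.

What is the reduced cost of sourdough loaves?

-1

Both yeast and butter are binding at x*.
The binding rows give the dual system: 4·y_yeast + 4·y_butter = 12 and 5·y_yeast + 3·y_butter = 13.
→ y_yeast = 2 and y_butter = 1.
Reduced cost of sourdough loaves: c₃ − yᵀa₃ = 12 − (2·4 + 1·5) = 12 − 13 = -1.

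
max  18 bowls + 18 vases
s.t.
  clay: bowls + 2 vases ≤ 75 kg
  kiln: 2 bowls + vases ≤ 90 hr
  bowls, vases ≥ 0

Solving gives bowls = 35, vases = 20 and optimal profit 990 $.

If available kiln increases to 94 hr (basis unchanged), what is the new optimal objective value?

1014

Both clay and kiln are binding at x*.
Dual feasibility on the basic columns requires 1·y_clay + 2·y_kiln = 18, 2·y_clay + 1·y_kiln = 18.
This yields shadow prices y_clay = 6, y_kiln = 6.
Δz = y_kiln·Δb = 6 × (4) = 24, so new z* = 990 + 24 = 1014.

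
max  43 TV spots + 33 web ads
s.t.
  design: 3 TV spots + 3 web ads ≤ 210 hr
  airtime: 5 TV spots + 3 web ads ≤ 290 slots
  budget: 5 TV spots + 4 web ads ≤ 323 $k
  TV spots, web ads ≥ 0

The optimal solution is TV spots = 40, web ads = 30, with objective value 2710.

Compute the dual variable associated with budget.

0

Check each constraint at x*: design 210/210 (tight); airtime 290/290 (tight); budget 320/323 (slack 3).
Slack constraints have shadow price 0 (complementary slackness).
From A_Bᵀ y = c: 3·y_design + 5·y_airtime = 43; 3·y_design + 3·y_airtime = 33.
→ y_design = 6 and y_airtime = 5.
Shadow price of budget = 0.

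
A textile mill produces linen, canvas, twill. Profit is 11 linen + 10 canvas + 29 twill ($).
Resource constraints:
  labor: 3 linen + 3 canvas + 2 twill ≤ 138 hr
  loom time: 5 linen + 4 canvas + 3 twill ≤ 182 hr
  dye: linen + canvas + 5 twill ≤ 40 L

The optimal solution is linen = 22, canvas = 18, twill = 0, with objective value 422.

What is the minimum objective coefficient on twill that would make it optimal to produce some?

33

Check each constraint at x*: labor 120/138 (slack 18); loom time 182/182 (tight); dye 40/40 (tight).
Since labor is not tight, its dual is 0.
The binding rows give the dual system: 5·y_loom time + 1·y_dye = 11 and 4·y_loom time + 1·y_dye = 10.
Solving: y_loom time = 1, y_dye = 6.
twill enters the basis when its profit ≥ yᵀa₃ = 1·3 + 6·5 = 33.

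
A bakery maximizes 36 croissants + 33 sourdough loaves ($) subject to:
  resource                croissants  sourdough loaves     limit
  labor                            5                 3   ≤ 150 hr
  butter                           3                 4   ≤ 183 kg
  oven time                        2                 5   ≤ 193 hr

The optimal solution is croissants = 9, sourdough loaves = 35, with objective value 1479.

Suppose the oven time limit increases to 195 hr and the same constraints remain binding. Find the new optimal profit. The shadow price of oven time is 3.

Δb = 2, so new z* = 1479 + (3)·(2) = 1479 + 6 = 1485.

1485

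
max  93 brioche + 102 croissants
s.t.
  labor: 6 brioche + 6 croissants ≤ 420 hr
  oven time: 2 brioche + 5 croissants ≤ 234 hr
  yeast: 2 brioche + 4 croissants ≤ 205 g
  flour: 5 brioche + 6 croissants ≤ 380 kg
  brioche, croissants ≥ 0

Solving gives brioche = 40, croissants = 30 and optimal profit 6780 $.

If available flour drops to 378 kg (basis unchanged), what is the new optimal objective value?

Binding: labor and flour. Non-binding: oven time (4 unused), yeast (5 unused).
Since oven time, yeast are not tight, their duals are 0.
The binding rows give the dual system: 6·y_labor + 5·y_flour = 93 and 6·y_labor + 6·y_flour = 102.
This yields shadow prices y_labor = 8, y_flour = 9.
Δz = y_flour·Δb = 9 × (-2) = -18, so new z* = 6780 − 18 = 6762.

6762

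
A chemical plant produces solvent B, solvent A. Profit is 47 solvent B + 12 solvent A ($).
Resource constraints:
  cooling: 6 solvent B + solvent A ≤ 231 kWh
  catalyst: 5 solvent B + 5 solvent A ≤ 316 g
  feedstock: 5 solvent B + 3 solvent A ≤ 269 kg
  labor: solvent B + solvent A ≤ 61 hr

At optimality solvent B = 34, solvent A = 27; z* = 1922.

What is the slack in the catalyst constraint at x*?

catalyst used = 5·34 + 5·27 = 305; slack = 316 − 305 = 11.

11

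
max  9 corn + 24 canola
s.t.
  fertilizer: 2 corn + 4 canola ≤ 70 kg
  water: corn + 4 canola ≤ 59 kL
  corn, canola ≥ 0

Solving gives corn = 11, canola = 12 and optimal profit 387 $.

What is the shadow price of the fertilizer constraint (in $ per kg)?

At the optimum: fertilizer uses 70 of 70 (binding); water uses 59 of 59 (binding).
From A_Bᵀ y = c: 2·y_fertilizer + 1·y_water = 9; 4·y_fertilizer + 4·y_water = 24.
Solving: y_fertilizer = 3, y_water = 3.
Shadow price of fertilizer = 3.

3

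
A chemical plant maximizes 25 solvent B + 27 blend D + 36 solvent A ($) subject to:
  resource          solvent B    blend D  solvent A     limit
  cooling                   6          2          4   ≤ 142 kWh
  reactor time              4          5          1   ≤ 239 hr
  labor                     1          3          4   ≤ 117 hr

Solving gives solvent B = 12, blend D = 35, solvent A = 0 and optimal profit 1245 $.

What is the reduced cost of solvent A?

-4

Check each constraint at x*: cooling 142/142 (tight); reactor time 223/239 (slack 16); labor 117/117 (tight).
Since reactor time is not tight, its dual is 0.
The binding rows give the dual system: 6·y_cooling + 1·y_labor = 25 and 2·y_cooling + 3·y_labor = 27.
→ y_cooling = 3 and y_labor = 7.
Reduced cost of solvent A: c₃ − yᵀa₃ = 36 − (3·4 + 7·4) = 36 − 40 = -4.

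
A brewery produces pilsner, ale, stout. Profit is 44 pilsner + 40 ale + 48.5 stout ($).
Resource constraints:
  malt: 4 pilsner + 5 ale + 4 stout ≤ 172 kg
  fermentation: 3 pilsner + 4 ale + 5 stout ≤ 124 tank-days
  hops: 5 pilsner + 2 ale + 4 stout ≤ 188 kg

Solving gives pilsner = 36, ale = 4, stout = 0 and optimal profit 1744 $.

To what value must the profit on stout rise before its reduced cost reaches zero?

56

Check each constraint at x*: malt 164/172 (slack 8); fermentation 124/124 (tight); hops 188/188 (tight).
By complementary slackness, y = 0 for the non-binding constraint.
The binding rows give the dual system: 3·y_fermentation + 5·y_hops = 44 and 4·y_fermentation + 2·y_hops = 40.
This yields shadow prices y_fermentation = 8, y_hops = 4.
stout enters the basis when its profit ≥ yᵀa₃ = 8·5 + 4·4 = 56.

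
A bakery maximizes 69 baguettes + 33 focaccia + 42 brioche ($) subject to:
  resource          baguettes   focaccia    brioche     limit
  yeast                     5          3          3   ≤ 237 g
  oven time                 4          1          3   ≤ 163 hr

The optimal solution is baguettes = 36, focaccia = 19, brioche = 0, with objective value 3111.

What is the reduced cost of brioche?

-3

Both yeast and oven time are binding at x*.
From A_Bᵀ y = c: 5·y_yeast + 4·y_oven time = 69; 3·y_yeast + 1·y_oven time = 33.
Solving: y_yeast = 9, y_oven time = 6.
Reduced cost of brioche: c₃ − yᵀa₃ = 42 − (9·3 + 6·3) = 42 − 45 = -3.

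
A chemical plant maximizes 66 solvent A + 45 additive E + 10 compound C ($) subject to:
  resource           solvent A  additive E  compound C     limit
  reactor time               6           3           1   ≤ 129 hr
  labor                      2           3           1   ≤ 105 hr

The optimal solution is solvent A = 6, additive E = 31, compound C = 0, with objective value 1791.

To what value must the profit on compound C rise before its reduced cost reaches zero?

15

At the optimum: reactor time uses 129 of 129 (binding); labor uses 105 of 105 (binding).
Dual feasibility on the basic columns requires 6·y_reactor time + 2·y_labor = 66, 3·y_reactor time + 3·y_labor = 45.
→ y_reactor time = 9 and y_labor = 6.
compound C enters the basis when its profit ≥ yᵀa₃ = 9·1 + 6·1 = 15.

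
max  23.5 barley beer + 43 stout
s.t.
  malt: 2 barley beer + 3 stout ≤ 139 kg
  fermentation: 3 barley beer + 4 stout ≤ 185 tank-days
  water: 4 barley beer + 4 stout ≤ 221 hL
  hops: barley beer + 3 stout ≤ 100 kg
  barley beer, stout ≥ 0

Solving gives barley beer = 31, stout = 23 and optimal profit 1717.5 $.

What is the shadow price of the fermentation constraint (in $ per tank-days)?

At the optimum: malt uses 131 of 139 (slack = 8); fermentation uses 185 of 185 (binding); water uses 216 of 221 (slack = 5); hops uses 100 of 100 (binding).
Since malt, water are not tight, their duals are 0.
Dual feasibility on the basic columns requires 3·y_fermentation + 1·y_hops = 23.5, 4·y_fermentation + 3·y_hops = 43.
Solving: y_fermentation = 5.5, y_hops = 7.
Shadow price of fermentation = 5.5.

5.5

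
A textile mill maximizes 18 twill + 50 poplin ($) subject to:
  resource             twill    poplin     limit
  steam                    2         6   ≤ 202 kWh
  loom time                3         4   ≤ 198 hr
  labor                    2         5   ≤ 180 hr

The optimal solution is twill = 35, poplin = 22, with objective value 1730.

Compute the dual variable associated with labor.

Binding: steam and labor. Non-binding: loom time (5 unused).
By complementary slackness, y = 0 for the non-binding constraint.
Dual feasibility on the basic columns requires 2·y_steam + 2·y_labor = 18, 6·y_steam + 5·y_labor = 50.
Solving: y_steam = 5, y_labor = 4.
Shadow price of labor = 4.

4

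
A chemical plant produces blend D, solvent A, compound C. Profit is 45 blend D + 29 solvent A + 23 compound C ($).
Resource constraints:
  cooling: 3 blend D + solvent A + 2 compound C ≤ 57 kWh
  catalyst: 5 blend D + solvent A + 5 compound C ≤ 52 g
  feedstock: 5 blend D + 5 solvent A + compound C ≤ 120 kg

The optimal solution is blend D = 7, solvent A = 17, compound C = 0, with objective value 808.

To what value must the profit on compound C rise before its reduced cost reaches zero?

At the optimum: cooling uses 38 of 57 (slack = 19); catalyst uses 52 of 52 (binding); feedstock uses 120 of 120 (binding).
By complementary slackness, y = 0 for the non-binding constraint.
Dual feasibility on the basic columns requires 5·y_catalyst + 5·y_feedstock = 45, 1·y_catalyst + 5·y_feedstock = 29.
This yields shadow prices y_catalyst = 4, y_feedstock = 5.
compound C enters the basis when its profit ≥ yᵀa₃ = 4·5 + 5·1 = 25.

25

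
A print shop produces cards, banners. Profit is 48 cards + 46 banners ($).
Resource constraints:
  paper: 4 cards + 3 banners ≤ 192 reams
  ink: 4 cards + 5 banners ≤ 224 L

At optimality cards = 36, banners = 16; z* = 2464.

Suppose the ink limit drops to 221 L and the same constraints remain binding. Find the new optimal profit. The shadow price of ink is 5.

Δb = -3, so new z* = 2464 + (5)·(-3) = 2464 − 15 = 2449.

2449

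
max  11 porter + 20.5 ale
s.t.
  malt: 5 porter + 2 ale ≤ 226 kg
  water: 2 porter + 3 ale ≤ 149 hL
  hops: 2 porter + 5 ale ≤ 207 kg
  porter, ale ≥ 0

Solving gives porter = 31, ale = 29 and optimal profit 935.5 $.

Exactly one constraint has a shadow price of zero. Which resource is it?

malt: 213/226 (slack 13)
water: 149/149 (binding)
hops: 207/207 (binding)
By complementary slackness, a constraint with positive slack has shadow price 0 → malt.

malt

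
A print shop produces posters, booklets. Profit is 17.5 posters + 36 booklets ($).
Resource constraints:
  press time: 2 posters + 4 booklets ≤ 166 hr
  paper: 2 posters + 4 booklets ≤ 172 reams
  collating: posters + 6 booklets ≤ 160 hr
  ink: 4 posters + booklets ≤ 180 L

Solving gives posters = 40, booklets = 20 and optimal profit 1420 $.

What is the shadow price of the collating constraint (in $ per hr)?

5.5

At the optimum: press time uses 160 of 166 (slack = 6); paper uses 160 of 172 (slack = 12); collating uses 160 of 160 (binding); ink uses 180 of 180 (binding).
Since press time, paper are not tight, their duals are 0.
Dual feasibility on the basic columns requires 1·y_collating + 4·y_ink = 17.5, 6·y_collating + 1·y_ink = 36.
This yields shadow prices y_collating = 5.5, y_ink = 3.
Shadow price of collating = 5.5.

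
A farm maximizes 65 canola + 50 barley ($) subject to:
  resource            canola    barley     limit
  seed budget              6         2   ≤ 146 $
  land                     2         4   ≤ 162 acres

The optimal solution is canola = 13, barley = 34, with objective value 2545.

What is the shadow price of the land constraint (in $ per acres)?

8.5

At the optimum: seed budget uses 146 of 146 (binding); land uses 162 of 162 (binding).
The binding rows give the dual system: 6·y_seed budget + 2·y_land = 65 and 2·y_seed budget + 4·y_land = 50.
→ y_seed budget = 8 and y_land = 8.5.
Shadow price of land = 8.5.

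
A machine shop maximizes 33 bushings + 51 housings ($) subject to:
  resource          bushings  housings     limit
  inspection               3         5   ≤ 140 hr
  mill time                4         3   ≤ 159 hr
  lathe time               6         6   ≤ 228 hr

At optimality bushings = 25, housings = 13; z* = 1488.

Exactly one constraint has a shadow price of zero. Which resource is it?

mill time

inspection: 140/140 (binding)
mill time: 139/159 (slack 20)
lathe time: 228/228 (binding)
By complementary slackness, a constraint with positive slack has shadow price 0 → mill time.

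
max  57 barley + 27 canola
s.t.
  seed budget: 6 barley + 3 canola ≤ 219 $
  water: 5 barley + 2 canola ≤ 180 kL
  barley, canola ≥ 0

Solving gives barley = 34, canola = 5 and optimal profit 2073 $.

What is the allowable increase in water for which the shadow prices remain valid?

2.5

Binding constraints: seed budget, water. The basis is B = [[6,3],[5,2]] with det -3.
Per unit increase in water, x* moves by d = (1, -2).
The basis stays optimal until canola reaches 0; allowable increase = 2.5 kL.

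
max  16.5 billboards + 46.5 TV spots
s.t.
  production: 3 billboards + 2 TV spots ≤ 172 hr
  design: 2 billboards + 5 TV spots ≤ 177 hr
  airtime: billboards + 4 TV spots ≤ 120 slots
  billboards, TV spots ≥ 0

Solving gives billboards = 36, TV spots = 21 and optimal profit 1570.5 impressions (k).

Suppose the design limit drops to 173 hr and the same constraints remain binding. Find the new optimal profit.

1544.5

Binding: design and airtime. Non-binding: production (22 unused).
Slack constraints have shadow price 0 (complementary slackness).
Dual feasibility on the basic columns requires 2·y_design + 1·y_airtime = 16.5, 5·y_design + 4·y_airtime = 46.5.
Solving: y_design = 6.5, y_airtime = 3.5.
Δz = y_design·Δb = 6.5 × (-4) = -26, so new z* = 1570.5 − 26 = 1544.5.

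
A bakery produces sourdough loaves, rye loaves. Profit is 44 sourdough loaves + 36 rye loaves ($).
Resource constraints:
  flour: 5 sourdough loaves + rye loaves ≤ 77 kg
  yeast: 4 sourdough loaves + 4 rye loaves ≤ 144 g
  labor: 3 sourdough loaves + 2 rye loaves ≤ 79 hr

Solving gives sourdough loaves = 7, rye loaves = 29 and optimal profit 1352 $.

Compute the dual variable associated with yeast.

Binding: yeast and labor. Non-binding: flour (13 unused).
By complementary slackness, y = 0 for the non-binding constraint.
Dual feasibility on the basic columns requires 4·y_yeast + 3·y_labor = 44, 4·y_yeast + 2·y_labor = 36.
→ y_yeast = 5 and y_labor = 8.
Shadow price of yeast = 5.

5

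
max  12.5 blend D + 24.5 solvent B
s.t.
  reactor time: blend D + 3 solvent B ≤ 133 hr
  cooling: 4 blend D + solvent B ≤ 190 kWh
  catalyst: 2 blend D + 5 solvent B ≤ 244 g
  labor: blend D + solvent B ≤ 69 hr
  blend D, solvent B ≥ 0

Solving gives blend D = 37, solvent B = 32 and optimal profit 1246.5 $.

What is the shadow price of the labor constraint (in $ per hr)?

6.5

Check each constraint at x*: reactor time 133/133 (tight); cooling 180/190 (slack 10); catalyst 234/244 (slack 10); labor 69/69 (tight).
Since cooling, catalyst are not tight, their duals are 0.
From A_Bᵀ y = c: 1·y_reactor time + 1·y_labor = 12.5; 3·y_reactor time + 1·y_labor = 24.5.
Solving: y_reactor time = 6, y_labor = 6.5.
Shadow price of labor = 6.5.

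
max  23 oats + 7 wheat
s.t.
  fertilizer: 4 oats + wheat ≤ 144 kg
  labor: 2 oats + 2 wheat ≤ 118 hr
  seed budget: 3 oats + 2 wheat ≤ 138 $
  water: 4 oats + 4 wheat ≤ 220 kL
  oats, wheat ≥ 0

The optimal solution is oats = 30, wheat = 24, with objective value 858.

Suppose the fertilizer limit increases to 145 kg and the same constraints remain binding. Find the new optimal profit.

863

At the optimum: fertilizer uses 144 of 144 (binding); labor uses 108 of 118 (slack = 10); seed budget uses 138 of 138 (binding); water uses 216 of 220 (slack = 4).
Slack constraints have shadow price 0 (complementary slackness).
Dual feasibility on the basic columns requires 4·y_fertilizer + 3·y_seed budget = 23, 1·y_fertilizer + 2·y_seed budget = 7.
→ y_fertilizer = 5 and y_seed budget = 1.
Δz = y_fertilizer·Δb = 5 × (1) = 5, so new z* = 858 + 5 = 863.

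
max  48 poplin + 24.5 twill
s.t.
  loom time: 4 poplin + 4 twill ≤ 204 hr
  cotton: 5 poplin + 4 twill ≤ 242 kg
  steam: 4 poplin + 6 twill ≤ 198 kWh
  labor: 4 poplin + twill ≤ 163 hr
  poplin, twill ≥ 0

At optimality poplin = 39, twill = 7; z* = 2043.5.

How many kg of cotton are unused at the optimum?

cotton used = 5·39 + 4·7 = 223; slack = 242 − 223 = 19.

19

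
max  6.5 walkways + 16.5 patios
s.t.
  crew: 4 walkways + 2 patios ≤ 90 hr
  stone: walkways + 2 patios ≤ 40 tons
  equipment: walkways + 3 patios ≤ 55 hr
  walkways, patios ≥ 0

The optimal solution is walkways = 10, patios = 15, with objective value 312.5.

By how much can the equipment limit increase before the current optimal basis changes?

Binding constraints: stone, equipment. The basis is B = [[1,2],[1,3]] with det 1.
Per unit increase in equipment, x* moves by d = (-2, 1).
The basis stays optimal until walkways reaches 0; allowable increase = 5 hr.

5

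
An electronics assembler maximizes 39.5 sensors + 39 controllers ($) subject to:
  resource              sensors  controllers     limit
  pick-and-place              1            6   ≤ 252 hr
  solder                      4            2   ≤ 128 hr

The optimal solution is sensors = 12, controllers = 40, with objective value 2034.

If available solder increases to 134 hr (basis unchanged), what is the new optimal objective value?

Check each constraint at x*: pick-and-place 252/252 (tight); solder 128/128 (tight).
The binding rows give the dual system: 1·y_pick-and-place + 4·y_solder = 39.5 and 6·y_pick-and-place + 2·y_solder = 39.
→ y_pick-and-place = 3.5 and y_solder = 9.
Δz = y_solder·Δb = 9 × (6) = 54, so new z* = 2034 + 54 = 2088.

2088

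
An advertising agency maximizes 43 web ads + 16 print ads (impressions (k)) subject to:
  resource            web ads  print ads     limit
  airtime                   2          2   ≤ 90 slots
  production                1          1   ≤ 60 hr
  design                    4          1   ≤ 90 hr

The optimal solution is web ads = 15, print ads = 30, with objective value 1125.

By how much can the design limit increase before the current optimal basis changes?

90

Binding constraints: airtime, design. The basis is B = [[2,2],[4,1]] with det -6.
Per unit increase in design, x* moves by d = (0.3333, -0.3333).
The basis stays optimal until print ads reaches 0; allowable increase = 90 hr.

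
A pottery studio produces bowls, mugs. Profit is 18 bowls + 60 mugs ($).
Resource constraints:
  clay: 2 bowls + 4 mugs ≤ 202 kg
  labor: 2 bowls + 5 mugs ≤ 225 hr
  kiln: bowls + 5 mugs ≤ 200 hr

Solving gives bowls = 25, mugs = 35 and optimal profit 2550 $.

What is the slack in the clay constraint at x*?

clay used = 2·25 + 4·35 = 190; slack = 202 − 190 = 12.

12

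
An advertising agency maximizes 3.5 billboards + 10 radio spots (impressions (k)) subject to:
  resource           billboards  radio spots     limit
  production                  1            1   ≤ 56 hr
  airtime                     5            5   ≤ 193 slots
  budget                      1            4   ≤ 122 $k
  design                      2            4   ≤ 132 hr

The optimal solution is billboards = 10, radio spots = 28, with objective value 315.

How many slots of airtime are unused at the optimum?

airtime used = 5·10 + 5·28 = 190; slack = 193 − 190 = 3.

3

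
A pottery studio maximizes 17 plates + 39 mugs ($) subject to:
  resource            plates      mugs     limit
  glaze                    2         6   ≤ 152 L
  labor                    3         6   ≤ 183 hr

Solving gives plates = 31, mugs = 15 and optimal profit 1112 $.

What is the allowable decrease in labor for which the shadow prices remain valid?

Binding constraints: glaze, labor. The basis is B = [[2,6],[3,6]] with det -6.
Per unit decrease in labor, x* moves by d = (-1, 0.3333).
The basis stays optimal until plates reaches 0; allowable decrease = 31 hr.

31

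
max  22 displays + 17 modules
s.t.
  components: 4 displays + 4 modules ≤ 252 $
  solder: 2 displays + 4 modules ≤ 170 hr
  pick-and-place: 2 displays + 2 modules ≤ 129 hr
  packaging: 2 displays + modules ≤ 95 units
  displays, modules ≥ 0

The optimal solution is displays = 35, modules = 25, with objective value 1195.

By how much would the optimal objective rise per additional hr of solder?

Check each constraint at x*: components 240/252 (slack 12); solder 170/170 (tight); pick-and-place 120/129 (slack 9); packaging 95/95 (tight).
Since components, pick-and-place are not tight, their duals are 0.
From A_Bᵀ y = c: 2·y_solder + 2·y_packaging = 22; 4·y_solder + 1·y_packaging = 17.
Solving: y_solder = 2, y_packaging = 9.
Shadow price of solder = 2.

2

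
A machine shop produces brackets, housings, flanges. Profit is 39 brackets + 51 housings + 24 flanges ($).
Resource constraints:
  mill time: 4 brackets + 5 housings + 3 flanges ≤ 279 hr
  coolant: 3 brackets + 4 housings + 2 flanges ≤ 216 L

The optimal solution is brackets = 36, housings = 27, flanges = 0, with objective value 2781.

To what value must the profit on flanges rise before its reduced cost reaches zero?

27

At the optimum: mill time uses 279 of 279 (binding); coolant uses 216 of 216 (binding).
Dual feasibility on the basic columns requires 4·y_mill time + 3·y_coolant = 39, 5·y_mill time + 4·y_coolant = 51.
This yields shadow prices y_mill time = 3, y_coolant = 9.
flanges enters the basis when its profit ≥ yᵀa₃ = 3·3 + 9·2 = 27.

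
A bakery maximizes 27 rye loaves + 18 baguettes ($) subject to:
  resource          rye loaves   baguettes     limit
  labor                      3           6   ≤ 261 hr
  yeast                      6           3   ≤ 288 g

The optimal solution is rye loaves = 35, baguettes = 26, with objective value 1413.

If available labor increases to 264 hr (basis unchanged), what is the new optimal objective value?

1416

At the optimum: labor uses 261 of 261 (binding); yeast uses 288 of 288 (binding).
The binding rows give the dual system: 3·y_labor + 6·y_yeast = 27 and 6·y_labor + 3·y_yeast = 18.
This yields shadow prices y_labor = 1, y_yeast = 4.
Δz = y_labor·Δb = 1 × (3) = 3, so new z* = 1413 + 3 = 1416.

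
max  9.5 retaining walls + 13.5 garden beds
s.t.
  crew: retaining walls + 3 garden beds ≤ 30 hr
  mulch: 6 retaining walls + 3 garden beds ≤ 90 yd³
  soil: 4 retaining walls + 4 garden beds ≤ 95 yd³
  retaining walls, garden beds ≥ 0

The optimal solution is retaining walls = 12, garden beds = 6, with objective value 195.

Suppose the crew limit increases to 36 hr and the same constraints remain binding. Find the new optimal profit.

Check each constraint at x*: crew 30/30 (tight); mulch 90/90 (tight); soil 72/95 (slack 23).
Since soil is not tight, its dual is 0.
Dual feasibility on the basic columns requires 1·y_crew + 6·y_mulch = 9.5, 3·y_crew + 3·y_mulch = 13.5.
This yields shadow prices y_crew = 3.5, y_mulch = 1.
Δz = y_crew·Δb = 3.5 × (6) = 21, so new z* = 195 + 21 = 216.

216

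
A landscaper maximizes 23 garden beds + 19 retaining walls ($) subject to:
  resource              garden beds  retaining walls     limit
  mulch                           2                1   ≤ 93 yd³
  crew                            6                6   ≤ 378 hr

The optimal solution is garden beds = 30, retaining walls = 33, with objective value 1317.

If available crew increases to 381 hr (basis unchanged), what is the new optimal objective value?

Both mulch and crew are binding at x*.
Dual feasibility on the basic columns requires 2·y_mulch + 6·y_crew = 23, 1·y_mulch + 6·y_crew = 19.
→ y_mulch = 4 and y_crew = 2.5.
Δz = y_crew·Δb = 2.5 × (3) = 7.5, so new z* = 1317 + 7.5 = 1324.5.

1324.5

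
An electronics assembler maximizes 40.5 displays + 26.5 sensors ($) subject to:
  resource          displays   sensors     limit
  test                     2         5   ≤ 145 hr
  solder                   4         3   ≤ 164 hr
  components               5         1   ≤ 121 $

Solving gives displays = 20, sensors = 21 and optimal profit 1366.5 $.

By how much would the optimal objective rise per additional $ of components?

6.5

Check each constraint at x*: test 145/145 (tight); solder 143/164 (slack 21); components 121/121 (tight).
Since solder is not tight, its dual is 0.
Dual feasibility on the basic columns requires 2·y_test + 5·y_components = 40.5, 5·y_test + 1·y_components = 26.5.
→ y_test = 4 and y_components = 6.5.
Shadow price of components = 6.5.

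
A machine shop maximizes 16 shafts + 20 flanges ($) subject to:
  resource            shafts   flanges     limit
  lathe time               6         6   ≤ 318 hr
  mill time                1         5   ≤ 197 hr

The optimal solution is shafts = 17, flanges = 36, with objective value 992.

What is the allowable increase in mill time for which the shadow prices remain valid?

Binding constraints: lathe time, mill time. The basis is B = [[6,6],[1,5]] with det 24.
Per unit increase in mill time, x* moves by d = (-0.25, 0.25).
The basis stays optimal until shafts reaches 0; allowable increase = 68 hr.

68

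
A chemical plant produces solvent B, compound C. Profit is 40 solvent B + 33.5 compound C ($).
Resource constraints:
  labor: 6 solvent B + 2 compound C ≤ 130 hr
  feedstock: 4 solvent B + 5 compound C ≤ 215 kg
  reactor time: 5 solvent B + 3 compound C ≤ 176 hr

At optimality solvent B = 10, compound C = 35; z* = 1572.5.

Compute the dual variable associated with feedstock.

5.5

Check each constraint at x*: labor 130/130 (tight); feedstock 215/215 (tight); reactor time 155/176 (slack 21).
Since reactor time is not tight, its dual is 0.
The binding rows give the dual system: 6·y_labor + 4·y_feedstock = 40 and 2·y_labor + 5·y_feedstock = 33.5.
→ y_labor = 3 and y_feedstock = 5.5.
Shadow price of feedstock = 5.5.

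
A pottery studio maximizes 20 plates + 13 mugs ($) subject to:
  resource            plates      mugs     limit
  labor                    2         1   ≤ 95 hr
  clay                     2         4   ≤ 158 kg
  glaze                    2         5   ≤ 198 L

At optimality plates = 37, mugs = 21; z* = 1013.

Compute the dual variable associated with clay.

1

Check each constraint at x*: labor 95/95 (tight); clay 158/158 (tight); glaze 179/198 (slack 19).
Slack constraints have shadow price 0 (complementary slackness).
From A_Bᵀ y = c: 2·y_labor + 2·y_clay = 20; 1·y_labor + 4·y_clay = 13.
→ y_labor = 9 and y_clay = 1.
Shadow price of clay = 1.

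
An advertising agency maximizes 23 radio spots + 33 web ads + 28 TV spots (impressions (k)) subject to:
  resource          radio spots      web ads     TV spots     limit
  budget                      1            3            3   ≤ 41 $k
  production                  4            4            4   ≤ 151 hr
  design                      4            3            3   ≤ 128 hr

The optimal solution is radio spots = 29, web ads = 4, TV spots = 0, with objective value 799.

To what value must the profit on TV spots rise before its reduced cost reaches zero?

33

Check each constraint at x*: budget 41/41 (tight); production 132/151 (slack 19); design 128/128 (tight).
Since production is not tight, its dual is 0.
From A_Bᵀ y = c: 1·y_budget + 4·y_design = 23; 3·y_budget + 3·y_design = 33.
This yields shadow prices y_budget = 7, y_design = 4.
TV spots enters the basis when its profit ≥ yᵀa₃ = 7·3 + 4·3 = 33.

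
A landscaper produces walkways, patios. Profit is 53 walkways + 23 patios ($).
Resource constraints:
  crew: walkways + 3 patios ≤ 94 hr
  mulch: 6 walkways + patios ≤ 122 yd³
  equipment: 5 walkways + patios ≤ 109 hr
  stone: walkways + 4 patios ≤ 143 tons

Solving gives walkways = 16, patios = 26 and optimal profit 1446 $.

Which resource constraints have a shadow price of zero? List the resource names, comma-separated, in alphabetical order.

crew: 94/94 (binding)
mulch: 122/122 (binding)
equipment: 106/109 (slack 3)
stone: 120/143 (slack 23)
By complementary slackness, a constraint with positive slack has shadow price 0 → equipment, stone.

equipment, stone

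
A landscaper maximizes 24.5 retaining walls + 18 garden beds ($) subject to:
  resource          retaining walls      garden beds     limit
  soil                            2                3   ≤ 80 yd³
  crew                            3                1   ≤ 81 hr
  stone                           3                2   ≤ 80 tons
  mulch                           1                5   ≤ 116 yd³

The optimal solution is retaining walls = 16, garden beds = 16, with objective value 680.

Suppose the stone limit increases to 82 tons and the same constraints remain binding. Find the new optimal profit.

Check each constraint at x*: soil 80/80 (tight); crew 64/81 (slack 17); stone 80/80 (tight); mulch 96/116 (slack 20).
Slack constraints have shadow price 0 (complementary slackness).
Dual feasibility on the basic columns requires 2·y_soil + 3·y_stone = 24.5, 3·y_soil + 2·y_stone = 18.
→ y_soil = 1 and y_stone = 7.5.
Δz = y_stone·Δb = 7.5 × (2) = 15, so new z* = 680 + 15 = 695.

695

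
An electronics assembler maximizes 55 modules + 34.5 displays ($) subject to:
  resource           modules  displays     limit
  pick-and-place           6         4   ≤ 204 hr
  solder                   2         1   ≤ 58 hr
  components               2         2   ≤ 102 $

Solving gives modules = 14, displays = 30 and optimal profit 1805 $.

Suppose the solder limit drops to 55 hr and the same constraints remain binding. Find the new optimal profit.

Check each constraint at x*: pick-and-place 204/204 (tight); solder 58/58 (tight); components 88/102 (slack 14).
Slack constraints have shadow price 0 (complementary slackness).
The binding rows give the dual system: 6·y_pick-and-place + 2·y_solder = 55 and 4·y_pick-and-place + 1·y_solder = 34.5.
This yields shadow prices y_pick-and-place = 7, y_solder = 6.5.
Δz = y_solder·Δb = 6.5 × (-3) = -19.5, so new z* = 1805 − 19.5 = 1785.5.

1785.5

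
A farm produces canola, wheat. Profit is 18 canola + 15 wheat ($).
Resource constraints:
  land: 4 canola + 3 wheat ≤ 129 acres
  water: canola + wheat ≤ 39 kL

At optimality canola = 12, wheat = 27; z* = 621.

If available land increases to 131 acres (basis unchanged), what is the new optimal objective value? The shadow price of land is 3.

Δb = 2, so new z* = 621 + (3)·(2) = 621 + 6 = 627.

627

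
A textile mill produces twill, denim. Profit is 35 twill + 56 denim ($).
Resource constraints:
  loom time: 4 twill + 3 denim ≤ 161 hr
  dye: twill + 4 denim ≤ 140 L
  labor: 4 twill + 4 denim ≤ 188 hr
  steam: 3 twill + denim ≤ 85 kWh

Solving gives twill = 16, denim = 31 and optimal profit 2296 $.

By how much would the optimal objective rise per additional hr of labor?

At the optimum: loom time uses 157 of 161 (slack = 4); dye uses 140 of 140 (binding); labor uses 188 of 188 (binding); steam uses 79 of 85 (slack = 6).
Slack constraints have shadow price 0 (complementary slackness).
Dual feasibility on the basic columns requires 1·y_dye + 4·y_labor = 35, 4·y_dye + 4·y_labor = 56.
→ y_dye = 7 and y_labor = 7.
Shadow price of labor = 7.

7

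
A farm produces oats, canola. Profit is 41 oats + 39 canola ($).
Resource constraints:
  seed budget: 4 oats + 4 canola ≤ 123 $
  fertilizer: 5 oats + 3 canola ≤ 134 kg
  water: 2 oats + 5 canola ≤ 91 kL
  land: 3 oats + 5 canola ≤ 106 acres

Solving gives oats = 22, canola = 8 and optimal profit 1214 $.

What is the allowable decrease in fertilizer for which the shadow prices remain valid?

Binding constraints: fertilizer, land. The basis is B = [[5,3],[3,5]] with det 16.
Per unit decrease in fertilizer, x* moves by d = (-0.3125, 0.1875).
The basis stays optimal until water becomes binding; allowable decrease = 22.4 kg.

22.4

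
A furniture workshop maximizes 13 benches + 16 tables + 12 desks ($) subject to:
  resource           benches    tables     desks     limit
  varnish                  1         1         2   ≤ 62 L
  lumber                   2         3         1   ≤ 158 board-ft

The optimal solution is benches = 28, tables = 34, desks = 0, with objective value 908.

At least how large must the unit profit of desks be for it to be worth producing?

17

At the optimum: varnish uses 62 of 62 (binding); lumber uses 158 of 158 (binding).
From A_Bᵀ y = c: 1·y_varnish + 2·y_lumber = 13; 1·y_varnish + 3·y_lumber = 16.
This yields shadow prices y_varnish = 7, y_lumber = 3.
desks enters the basis when its profit ≥ yᵀa₃ = 7·2 + 3·1 = 17.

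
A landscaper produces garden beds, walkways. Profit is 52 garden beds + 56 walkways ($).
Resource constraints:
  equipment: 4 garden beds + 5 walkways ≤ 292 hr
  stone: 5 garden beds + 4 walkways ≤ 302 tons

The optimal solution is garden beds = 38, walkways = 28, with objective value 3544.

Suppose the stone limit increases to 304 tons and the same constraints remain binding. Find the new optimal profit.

3552

Both equipment and stone are binding at x*.
From A_Bᵀ y = c: 4·y_equipment + 5·y_stone = 52; 5·y_equipment + 4·y_stone = 56.
Solving: y_equipment = 8, y_stone = 4.
Δz = y_stone·Δb = 4 × (2) = 8, so new z* = 3544 + 8 = 3552.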